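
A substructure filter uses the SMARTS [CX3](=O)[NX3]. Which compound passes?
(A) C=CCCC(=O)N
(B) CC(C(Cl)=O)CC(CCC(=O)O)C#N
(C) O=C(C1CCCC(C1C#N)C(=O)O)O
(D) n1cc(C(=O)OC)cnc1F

A

[CX3](=O)[NX3] describes a carbonyl carbon bonded to a trivalent nitrogen (an amide).
(A) contains a primary amide (-C(=O)NH2), which satisfies every atom and bond constraint.
(B) has a carboxylic acid group (-C(=O)OH) but the carbonyl is bonded to O, not to an NX3 nitrogen.
(C) has a carboxylic acid group (-C(=O)OH) but the carbonyl is bonded to O, not to an NX3 nitrogen.
(D) has a methyl-ester group (-C(=O)OCH3) but the carbonyl is bonded to O, not to an NX3 nitrogen.
So the answer is (A).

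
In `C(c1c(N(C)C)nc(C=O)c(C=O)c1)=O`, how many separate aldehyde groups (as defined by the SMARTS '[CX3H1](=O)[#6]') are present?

[CX3H1](=O)[#6] is the SMARTS for an aldehyde: an sp2 carbon with one H, double-bonded to O and single-bonded to carbon.
The molecule carries 3 separate instances of an aldehyde (-CHO) meeting every constraint; each maps to a distinct set of atoms, giving 3 matches.

3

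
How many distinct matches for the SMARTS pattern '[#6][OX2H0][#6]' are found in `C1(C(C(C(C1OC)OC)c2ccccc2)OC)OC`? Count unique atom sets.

4

[#6][OX2H0][#6] is the SMARTS for an ether: an aliphatic oxygen bridging two carbons with no H on the oxygen.
The molecule carries 4 separate instances of a methoxy ether (-OCH3) meeting every constraint; each maps to a distinct set of atoms, giving 4 matches.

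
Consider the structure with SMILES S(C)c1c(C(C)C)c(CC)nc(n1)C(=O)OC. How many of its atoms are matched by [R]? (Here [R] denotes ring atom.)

6

The query [R] means: R matches any atom that is part of a ring.
Check the 17 heavy atoms by environment: 2× n (aromatic, in 6-ring) → match; 4× c (aromatic, in 6-ring) → match; 1× S (acyclic) → no; 8× C (acyclic) → no; 2× O (acyclic) → no.
Summing the matching environments: 2 + 4 = 6 matching atoms.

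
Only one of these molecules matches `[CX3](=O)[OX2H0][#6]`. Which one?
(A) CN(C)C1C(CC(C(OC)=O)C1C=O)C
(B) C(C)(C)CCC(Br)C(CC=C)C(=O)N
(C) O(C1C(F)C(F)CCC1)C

A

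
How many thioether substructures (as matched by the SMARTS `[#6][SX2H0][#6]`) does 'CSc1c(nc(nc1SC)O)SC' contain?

3

[#6][SX2H0][#6] is the SMARTS for a thioether: an aliphatic sulfur bridging two carbons with no H on the sulfur.
The molecule carries 3 separate instances of a methylthio ether (-SCH3) meeting every constraint; each maps to a distinct set of atoms, giving 3 matches.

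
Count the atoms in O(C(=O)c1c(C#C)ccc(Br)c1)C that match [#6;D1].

The query [#6;D1] means: carbon bonded to exactly one heavy atom.
Check the 13 heavy atoms by environment: 3× c (aromatic, D3) → no; 3× c (aromatic, D2) → no; 1× C (D3) → no; 1× O (D1) → no; 1× O (D2) → no; 2× C (D1) → match; 1× C (D2) → no; 1× Br (D1) → no.
That gives 2 matching atoms.

2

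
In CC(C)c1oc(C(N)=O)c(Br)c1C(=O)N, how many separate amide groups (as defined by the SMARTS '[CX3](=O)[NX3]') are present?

2

[CX3](=O)[NX3] is the SMARTS for an amide: a carbonyl carbon bonded to a trivalent nitrogen.
The molecule carries 2 separate instances of a primary amide (-C(=O)NH2) meeting every constraint; each maps to a distinct set of atoms, giving 2 matches.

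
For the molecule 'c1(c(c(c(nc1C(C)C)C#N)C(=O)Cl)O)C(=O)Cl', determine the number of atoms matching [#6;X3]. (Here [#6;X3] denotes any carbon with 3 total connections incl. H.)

The query [#6;X3] means: any carbon (aromatic or not) with three total connections.
Check the 18 heavy atoms by environment: 1× n (aromatic, X2) → no; 5× c (aromatic, X3) → match; 3× C (X4) → no; 1× C (X2) → no; 1× N (X1) → no; 2× C (X3) → match; 2× O (X1) → no; 2× Cl (X1) → no; 1× O (X2) → no.
Summing the matching environments: 5 + 2 = 7 matching atoms.

7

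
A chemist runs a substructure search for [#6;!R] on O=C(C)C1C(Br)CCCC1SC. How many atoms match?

The query [#6;!R] means: carbon not in any ring.
Check the 12 heavy atoms by environment: 6× C (in 6-ring) → no; 3× C (acyclic) → match; 1× O (acyclic) → no; 1× Br (acyclic) → no; 1× S (acyclic) → no.
That gives 3 matching atoms.

3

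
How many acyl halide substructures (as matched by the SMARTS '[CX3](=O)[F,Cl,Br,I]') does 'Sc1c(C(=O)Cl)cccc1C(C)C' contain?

1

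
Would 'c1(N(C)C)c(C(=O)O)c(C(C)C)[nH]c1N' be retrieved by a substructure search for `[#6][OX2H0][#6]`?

No

The pattern [#6][OX2H0][#6] describes an aliphatic oxygen bridging two carbons with no H on the oxygen — an ether.
The closest candidate here is a carboxylic acid group (-C(=O)OH), but the -OH oxygen has H1; the =O is OX1, not OX2. No other fragment satisfies the full query, so there is no match.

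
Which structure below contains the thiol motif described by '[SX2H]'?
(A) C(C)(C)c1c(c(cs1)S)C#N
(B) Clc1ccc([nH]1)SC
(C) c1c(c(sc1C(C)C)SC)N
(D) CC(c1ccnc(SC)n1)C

[SX2H] describes an aliphatic sulfur with two connections, one being H (a thiol).
(A) contains a thiol (-SH), which satisfies every atom and bond constraint.
(B) has a methylthio ether (-SCH3) but the sulfur has H0 (bonded to two carbons), not H1.
(C) has a methylthio ether (-SCH3) but the sulfur has H0 (bonded to two carbons), not H1.
(D) has a methylthio ether (-SCH3) but the sulfur has H0 (bonded to two carbons), not H1.
So the answer is (A).

A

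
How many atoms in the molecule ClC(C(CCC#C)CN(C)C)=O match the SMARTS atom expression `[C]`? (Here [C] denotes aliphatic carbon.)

9

The query [C] means: uppercase C matches aliphatic (non-aromatic) carbon only.
Check the 12 heavy atoms by environment: 9× C → match; 1× O → no; 1× Cl → no; 1× N → no.
That gives 9 matching atoms.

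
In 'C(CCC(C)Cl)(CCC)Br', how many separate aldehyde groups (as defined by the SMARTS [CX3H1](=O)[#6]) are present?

0

[CX3H1](=O)[#6] is the SMARTS for an aldehyde: an sp2 carbon with one H, double-bonded to O and single-bonded to carbon.
No fragment in the molecule satisfies every constraint, giving 0 matches.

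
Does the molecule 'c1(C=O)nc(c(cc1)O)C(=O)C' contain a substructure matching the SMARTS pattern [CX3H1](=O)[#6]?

The pattern [CX3H1](=O)[#6] describes an sp2 carbon with one H, double-bonded to O and single-bonded to carbon — an aldehyde.
The molecule carries an aldehyde (-CHO), whose atoms satisfy every constraint of the query, so the pattern matches.

Yes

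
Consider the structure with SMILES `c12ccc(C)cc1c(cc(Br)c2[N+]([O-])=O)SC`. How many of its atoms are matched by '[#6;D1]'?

Check the 17 heavy atoms by environment: 6× c (aromatic, D3) → no; 4× c (aromatic, D2) → no; 1× N (charge +1, D3) → no; 1× O (charge -1, D1) → no; 1× O (D1) → no; 2× C (D1) → match; 1× Br (D1) → no; 1× S (D2) → no.
That gives 2 matching atoms.

2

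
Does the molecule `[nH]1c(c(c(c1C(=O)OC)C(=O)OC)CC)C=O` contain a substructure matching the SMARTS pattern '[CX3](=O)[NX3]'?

No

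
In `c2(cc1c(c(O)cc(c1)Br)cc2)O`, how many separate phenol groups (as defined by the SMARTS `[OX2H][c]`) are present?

2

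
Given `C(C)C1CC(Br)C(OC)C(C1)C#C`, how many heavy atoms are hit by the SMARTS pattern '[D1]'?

4

Check the 13 heavy atoms by environment: 4× C (D2) → no; 4× C (D3) → no; 1× O (D2) → no; 3× C (D1) → match; 1× Br (D1) → match.
Summing the matching environments: 3 + 1 = 4 matching atoms.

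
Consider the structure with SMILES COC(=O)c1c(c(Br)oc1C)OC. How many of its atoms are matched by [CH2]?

0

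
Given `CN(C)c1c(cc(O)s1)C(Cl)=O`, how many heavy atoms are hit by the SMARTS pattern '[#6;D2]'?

1

The query [#6;D2] means: any carbon bonded to exactly two heavy atoms.
Check the 12 heavy atoms by environment: 1× s (aromatic, D2) → no; 3× c (aromatic, D3) → no; 1× c (aromatic, D2) → match; 2× O (D1) → no; 1× C (D3) → no; 1× Cl (D1) → no; 1× N (D3) → no; 2× C (D1) → no.
That gives 1 matching atom.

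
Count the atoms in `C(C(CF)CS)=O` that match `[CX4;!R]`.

3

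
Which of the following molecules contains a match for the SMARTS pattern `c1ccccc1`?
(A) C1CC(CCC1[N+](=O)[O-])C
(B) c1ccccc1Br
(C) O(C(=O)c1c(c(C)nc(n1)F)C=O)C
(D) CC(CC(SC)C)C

c1ccccc1 describes six aromatic carbons in a ring (a benzene ring).
(A) has a methyl group (-CH3) but no six-membered all-carbon aromatic ring is present.
(B) contains the required atom environment, so the pattern matches.
(C) has a methyl group (-CH3) but no six-membered all-carbon aromatic ring is present.
(D) has a methyl group (-CH3) but no six-membered all-carbon aromatic ring is present.
So the answer is (B).

B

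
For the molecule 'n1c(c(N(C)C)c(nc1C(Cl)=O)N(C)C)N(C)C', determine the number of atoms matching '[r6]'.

Check the 18 heavy atoms by environment: 2× n (aromatic, in 6-ring) → match; 4× c (aromatic, in 6-ring) → match; 3× N (acyclic) → no; 7× C (acyclic) → no; 1× O (acyclic) → no; 1× Cl (acyclic) → no.
Summing the matching environments: 2 + 4 = 6 matching atoms.

6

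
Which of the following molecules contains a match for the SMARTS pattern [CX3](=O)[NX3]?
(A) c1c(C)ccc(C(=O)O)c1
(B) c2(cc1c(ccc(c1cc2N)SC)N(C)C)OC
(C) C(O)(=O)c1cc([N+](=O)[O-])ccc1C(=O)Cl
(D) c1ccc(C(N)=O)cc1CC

[CX3](=O)[NX3] describes a carbonyl carbon bonded to a trivalent nitrogen (an amide).
(A) has a carboxylic acid group (-C(=O)OH) but the carbonyl is bonded to O, not to an NX3 nitrogen.
(B) has a primary amino group (-NH2) but the -NH2 is not attached to a carbonyl carbon.
(C) has a carboxylic acid group (-C(=O)OH) but the carbonyl is bonded to O, not to an NX3 nitrogen.
(D) contains a primary amide (-C(=O)NH2), which satisfies every atom and bond constraint.
So the answer is (D).

D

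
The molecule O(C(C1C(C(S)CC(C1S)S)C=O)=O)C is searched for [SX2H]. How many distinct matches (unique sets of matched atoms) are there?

[SX2H] is the SMARTS for a thiol: an aliphatic sulfur with two connections, one being H.
The molecule carries 3 separate instances of a thiol (-SH) meeting every constraint; each maps to a distinct set of atoms, giving 3 matches.

3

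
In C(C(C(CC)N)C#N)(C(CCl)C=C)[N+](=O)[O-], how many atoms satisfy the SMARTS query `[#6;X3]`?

The query [#6;X3] means: any carbon (aromatic or not) with three total connections.
Check the 16 heavy atoms by environment: 7× C (X4) → no; 1× N (charge +1, X3) → no; 1× O (charge -1, X1) → no; 1× O (X1) → no; 1× N (X3) → no; 2× C (X3) → match; 1× Cl (X1) → no; 1× C (X2) → no; 1× N (X1) → no.
That gives 2 matching atoms.

2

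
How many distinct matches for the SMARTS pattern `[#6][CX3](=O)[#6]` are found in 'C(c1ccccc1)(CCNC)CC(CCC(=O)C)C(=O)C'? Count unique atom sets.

2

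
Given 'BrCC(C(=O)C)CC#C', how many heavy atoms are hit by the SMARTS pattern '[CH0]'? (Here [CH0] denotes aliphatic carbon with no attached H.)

2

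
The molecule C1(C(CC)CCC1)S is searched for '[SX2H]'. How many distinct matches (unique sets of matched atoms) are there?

1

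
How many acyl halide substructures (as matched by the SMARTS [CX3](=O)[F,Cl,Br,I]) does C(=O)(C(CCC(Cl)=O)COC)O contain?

[CX3](=O)[F,Cl,Br,I] is the SMARTS for an acyl halide: a carbonyl carbon bonded to a halogen.
Exactly one fragment in the molecule meets all constraints, giving 1 match.

1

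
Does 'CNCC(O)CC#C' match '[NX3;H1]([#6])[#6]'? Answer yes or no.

Yes

The pattern [NX3;H1]([#6])[#6] describes a trivalent nitrogen with one H, bonded to two carbons — a secondary amine.
The molecule carries an N-methylamino group (-NHCH3), whose atoms satisfy every constraint of the query, so the pattern matches.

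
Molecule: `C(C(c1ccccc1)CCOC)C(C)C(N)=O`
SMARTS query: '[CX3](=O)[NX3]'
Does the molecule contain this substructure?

Yes

The pattern [CX3](=O)[NX3] describes a carbonyl carbon bonded to a trivalent nitrogen — an amide.
The molecule carries a primary amide (-C(=O)NH2), whose atoms satisfy every constraint of the query, so the pattern matches.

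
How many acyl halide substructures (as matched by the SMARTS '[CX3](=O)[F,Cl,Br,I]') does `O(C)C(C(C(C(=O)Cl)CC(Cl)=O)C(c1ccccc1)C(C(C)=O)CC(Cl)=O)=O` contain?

3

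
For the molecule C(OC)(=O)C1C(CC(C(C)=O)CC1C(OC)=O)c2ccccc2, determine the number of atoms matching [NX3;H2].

Check the 23 heavy atoms by environment: 4× C (H1, X4) → no; 2× C (H2, X4) → no; 3× C (H0, X3) → no; 3× O (H0, X1) → no; 2× O (H0, X2) → no; 3× C (H3, X4) → no; 1× c (aromatic, H0, X3) → no; 5× c (aromatic, H1, X3) → no.
No environment satisfies the query, so 0 matching atoms.

0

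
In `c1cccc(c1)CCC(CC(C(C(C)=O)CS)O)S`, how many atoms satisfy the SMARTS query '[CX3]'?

The query [CX3] means: C with X3: aliphatic carbon with exactly 3 total connections.
Check the 19 heavy atoms by environment: 8× C (X4) → no; 6× c (aromatic, X3) → no; 1× C (X3) → match; 1× O (X1) → no; 2× S (X2) → no; 1× O (X2) → no.
That gives 1 matching atom.

1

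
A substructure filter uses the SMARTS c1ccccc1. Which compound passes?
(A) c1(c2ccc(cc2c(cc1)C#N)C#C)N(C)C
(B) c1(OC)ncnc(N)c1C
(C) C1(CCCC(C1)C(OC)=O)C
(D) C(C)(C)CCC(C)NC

c1ccccc1 describes six aromatic carbons in a ring (a benzene ring).
(A) contains the required atom environment, so the pattern matches.
(B) has a methyl group (-CH3) but no six-membered all-carbon aromatic ring is present.
(C) has a methyl group (-CH3) but no six-membered all-carbon aromatic ring is present.
(D) has a methyl group (-CH3) but no six-membered all-carbon aromatic ring is present.
So the answer is (A).

A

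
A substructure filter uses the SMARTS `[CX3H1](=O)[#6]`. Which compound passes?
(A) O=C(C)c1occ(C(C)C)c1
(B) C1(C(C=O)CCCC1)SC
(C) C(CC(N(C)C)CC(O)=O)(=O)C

B

[CX3H1](=O)[#6] describes an sp2 carbon with one H, double-bonded to O and single-bonded to carbon (an aldehyde).
(A) has an acetyl/ketone group (-C(=O)CH3) but the carbonyl carbon has H0 (two carbon neighbours), not H1.
(B) contains an aldehyde (-CHO), which satisfies every atom and bond constraint.
(C) has a carboxylic acid group (-C(=O)OH) but the carbonyl carbon has H0 and is bonded to O, not H1.
So the answer is (B).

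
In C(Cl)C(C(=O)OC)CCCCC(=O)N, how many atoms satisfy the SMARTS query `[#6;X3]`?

2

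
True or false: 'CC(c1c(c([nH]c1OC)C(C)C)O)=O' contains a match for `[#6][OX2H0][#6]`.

The pattern [#6][OX2H0][#6] describes an aliphatic oxygen bridging two carbons with no H on the oxygen — an ether.
The molecule carries a methoxy ether (-OCH3), whose atoms satisfy every constraint of the query, so the pattern matches.

True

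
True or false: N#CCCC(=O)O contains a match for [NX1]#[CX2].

True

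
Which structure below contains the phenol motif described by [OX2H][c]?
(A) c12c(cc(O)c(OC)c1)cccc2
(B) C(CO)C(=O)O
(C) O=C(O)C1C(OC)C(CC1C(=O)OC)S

A

[OX2H][c] describes a hydroxyl oxygen attached to an aromatic carbon (a phenol).
(A) contains a hydroxyl group (-OH), which satisfies every atom and bond constraint.
(B) has a hydroxyl group (-OH) but the -OH is on an aliphatic carbon, not an aromatic c.
(C) has a methoxy ether (-OCH3) but the oxygen has H0, not H1.
So the answer is (A).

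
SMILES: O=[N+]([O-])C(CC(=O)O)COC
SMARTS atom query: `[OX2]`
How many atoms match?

2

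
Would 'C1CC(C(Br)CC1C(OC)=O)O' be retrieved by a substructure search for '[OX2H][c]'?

No

The pattern [OX2H][c] describes a hydroxyl oxygen attached to an aromatic carbon — a phenol.
The closest candidate here is a hydroxyl group (-OH), but the -OH is on an aliphatic carbon, not an aromatic c. No other fragment satisfies the full query, so there is no match.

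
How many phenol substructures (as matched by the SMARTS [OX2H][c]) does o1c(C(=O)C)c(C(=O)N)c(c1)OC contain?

[OX2H][c] is the SMARTS for a phenol: a hydroxyl oxygen attached to an aromatic carbon.
The molecule has a methoxy ether (-OCH3), but the oxygen has H0, not H1; nothing else fits, so there are 0 matches.

0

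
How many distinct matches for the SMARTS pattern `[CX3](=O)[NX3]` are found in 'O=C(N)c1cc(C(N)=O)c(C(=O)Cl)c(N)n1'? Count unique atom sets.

2

[CX3](=O)[NX3] is the SMARTS for an amide: a carbonyl carbon bonded to a trivalent nitrogen.
The molecule carries 2 separate instances of a primary amide (-C(=O)NH2) meeting every constraint; each maps to a distinct set of atoms, giving 2 matches.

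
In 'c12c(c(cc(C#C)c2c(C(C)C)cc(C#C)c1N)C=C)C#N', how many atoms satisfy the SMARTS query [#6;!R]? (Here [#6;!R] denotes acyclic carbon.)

10

Check the 22 heavy atoms by environment: 10× c (aromatic, in 6-ring) → no; 10× C (acyclic) → match; 2× N (acyclic) → no.
That gives 10 matching atoms.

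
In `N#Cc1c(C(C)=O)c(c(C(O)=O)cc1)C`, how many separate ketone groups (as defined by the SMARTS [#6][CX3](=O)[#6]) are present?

[#6][CX3](=O)[#6] is the SMARTS for a ketone: a carbonyl carbon (no H) flanked by two carbons.
Exactly one fragment in the molecule meets all constraints, giving 1 match.

1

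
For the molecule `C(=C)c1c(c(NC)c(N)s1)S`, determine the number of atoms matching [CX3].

2

The query [CX3] means: C with X3: aliphatic carbon with exactly 3 total connections.
Check the 11 heavy atoms by environment: 1× s (aromatic, X2) → no; 4× c (aromatic, X3) → no; 2× C (X3) → match; 2× N (X3) → no; 1× C (X4) → no; 1× S (X2) → no.
That gives 2 matching atoms.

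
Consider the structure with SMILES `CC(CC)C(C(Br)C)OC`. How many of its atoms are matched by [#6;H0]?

0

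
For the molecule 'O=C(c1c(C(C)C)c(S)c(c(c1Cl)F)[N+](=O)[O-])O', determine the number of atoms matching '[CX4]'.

3

The query [CX4] means: C with X4: aliphatic carbon with exactly 4 total connections (bonds + H).
Check the 18 heavy atoms by environment: 6× c (aromatic, X3) → no; 1× N (charge +1, X3) → no; 1× O (charge -1, X1) → no; 2× O (X1) → no; 1× Cl (X1) → no; 3× C (X4) → match; 1× S (X2) → no; 1× C (X3) → no; 1× O (X2) → no; 1× F (X1) → no.
That gives 3 matching atoms.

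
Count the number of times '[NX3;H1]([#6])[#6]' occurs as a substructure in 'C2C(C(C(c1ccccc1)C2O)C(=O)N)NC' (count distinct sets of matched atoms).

1

[NX3;H1]([#6])[#6] is the SMARTS for a secondary amine: a trivalent nitrogen with one H, bonded to two carbons.
Exactly one fragment in the molecule meets all constraints, giving 1 match.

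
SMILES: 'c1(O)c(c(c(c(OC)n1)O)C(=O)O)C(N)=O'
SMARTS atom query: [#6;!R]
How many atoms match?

3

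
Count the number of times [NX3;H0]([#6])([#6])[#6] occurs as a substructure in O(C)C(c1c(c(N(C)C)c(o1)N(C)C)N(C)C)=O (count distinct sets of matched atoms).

3

[NX3;H0]([#6])([#6])[#6] is the SMARTS for a tertiary amine: a trivalent nitrogen with no H, bonded to three carbons.
The molecule carries 3 separate instances of a dimethylamino group (-N(CH3)2) meeting every constraint; each maps to a distinct set of atoms, giving 3 matches.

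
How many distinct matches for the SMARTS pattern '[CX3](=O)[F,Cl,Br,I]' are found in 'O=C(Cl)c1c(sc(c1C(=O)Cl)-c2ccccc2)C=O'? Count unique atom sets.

[CX3](=O)[F,Cl,Br,I] is the SMARTS for an acyl halide: a carbonyl carbon bonded to a halogen.
The molecule carries 2 separate instances of an acyl chloride (-C(=O)Cl) meeting every constraint; each maps to a distinct set of atoms, giving 2 matches.

2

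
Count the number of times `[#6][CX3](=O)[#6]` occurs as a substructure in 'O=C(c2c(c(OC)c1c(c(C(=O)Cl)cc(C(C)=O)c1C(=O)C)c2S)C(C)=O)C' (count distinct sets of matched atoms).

4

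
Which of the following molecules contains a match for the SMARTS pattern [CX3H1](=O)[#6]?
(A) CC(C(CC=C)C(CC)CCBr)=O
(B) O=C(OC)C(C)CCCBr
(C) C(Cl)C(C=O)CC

C

[CX3H1](=O)[#6] describes an sp2 carbon with one H, double-bonded to O and single-bonded to carbon (an aldehyde).
(A) has an acetyl/ketone group (-C(=O)CH3) but the carbonyl carbon has H0 (two carbon neighbours), not H1.
(B) has a methyl-ester group (-C(=O)OCH3) but the carbonyl carbon has H0, not H1.
(C) contains an aldehyde (-CHO), which satisfies every atom and bond constraint.
So the answer is (C).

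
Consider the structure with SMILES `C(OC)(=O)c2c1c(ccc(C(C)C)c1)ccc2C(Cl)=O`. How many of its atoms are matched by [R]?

The query [R] means: R matches any atom that is part of a ring.
Check the 20 heavy atoms by environment: 10× c (aromatic, in 6-ring) → match; 6× C (acyclic) → no; 3× O (acyclic) → no; 1× Cl (acyclic) → no.
That gives 10 matching atoms.

10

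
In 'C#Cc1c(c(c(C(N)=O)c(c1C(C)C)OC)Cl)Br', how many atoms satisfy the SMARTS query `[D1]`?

8

The query [D1] means: atom with exactly one heavy-atom neighbour (degree 1).
Check the 18 heavy atoms by environment: 6× c (aromatic, D3) → no; 1× Br (D1) → match; 1× Cl (D1) → match; 1× O (D2) → no; 4× C (D1) → match; 2× C (D3) → no; 1× O (D1) → match; 1× N (D1) → match; 1× C (D2) → no.
Summing the matching environments: 1 + 1 + 4 + 1 + 1 = 8 matching atoms.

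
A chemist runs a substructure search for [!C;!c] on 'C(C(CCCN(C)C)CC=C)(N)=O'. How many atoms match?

The query [!C;!c] means: neither aliphatic nor aromatic carbon — same as [!#6].
Check the 13 heavy atoms by environment: 10× C → no; 2× N → match; 1× O → match.
Summing the matching environments: 2 + 1 = 3 matching atoms.

3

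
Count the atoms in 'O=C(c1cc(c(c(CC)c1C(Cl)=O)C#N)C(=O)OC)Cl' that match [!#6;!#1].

The query [!#6;!#1] means: not carbon and not hydrogen — any heteroatom.
Check the 20 heavy atoms by environment: 6× c (aromatic) → no; 7× C → no; 4× O → match; 1× N → match; 2× Cl → match.
Summing the matching environments: 4 + 1 + 2 = 7 matching atoms.

7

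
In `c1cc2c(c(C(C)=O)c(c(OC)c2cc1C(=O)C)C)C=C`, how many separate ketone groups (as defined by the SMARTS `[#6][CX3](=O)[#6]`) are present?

[#6][CX3](=O)[#6] is the SMARTS for a ketone: a carbonyl carbon (no H) flanked by two carbons.
The molecule carries 2 separate instances of an acetyl/ketone group (-C(=O)CH3) meeting every constraint; each maps to a distinct set of atoms, giving 2 matches.

2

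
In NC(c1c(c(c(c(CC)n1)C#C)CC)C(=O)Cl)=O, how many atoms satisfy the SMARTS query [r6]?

6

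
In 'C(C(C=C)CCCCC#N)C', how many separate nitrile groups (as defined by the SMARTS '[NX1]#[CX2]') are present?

[NX1]#[CX2] is the SMARTS for a nitrile: a nitrogen triple-bonded to a two-connected carbon.
Exactly one fragment in the molecule meets all constraints, giving 1 match.

1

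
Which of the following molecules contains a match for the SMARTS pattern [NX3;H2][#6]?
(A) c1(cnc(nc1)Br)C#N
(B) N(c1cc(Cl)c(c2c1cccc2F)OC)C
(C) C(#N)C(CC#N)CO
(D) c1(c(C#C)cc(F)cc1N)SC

D

[NX3;H2][#6] describes a trivalent nitrogen with two H attached to carbon (a primary amine).
(A) has a nitrile (-C#N) but the nitrogen is NX1 (triple-bonded), not NX3 with two H.
(B) has an N-methylamino group (-NHCH3) but the nitrogen bears two carbons and only one H (H1), not H2.
(C) has a nitrile (-C#N) but the nitrogen is NX1 (triple-bonded), not NX3 with two H.
(D) contains a primary amino group (-NH2), which satisfies every atom and bond constraint.
So the answer is (D).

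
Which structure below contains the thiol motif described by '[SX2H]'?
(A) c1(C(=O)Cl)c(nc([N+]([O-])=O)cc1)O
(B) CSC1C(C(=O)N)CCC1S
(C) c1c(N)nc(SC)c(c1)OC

[SX2H] describes an aliphatic sulfur with two connections, one being H (a thiol).
(A) has a hydroxyl group (-OH) but it is an -OH, not an -SH.
(B) contains a thiol (-SH), which satisfies every atom and bond constraint.
(C) has a methylthio ether (-SCH3) but the sulfur has H0 (bonded to two carbons), not H1.
So the answer is (B).

B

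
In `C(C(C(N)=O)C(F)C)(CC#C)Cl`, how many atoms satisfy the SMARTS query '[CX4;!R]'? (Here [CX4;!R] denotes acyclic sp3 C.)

5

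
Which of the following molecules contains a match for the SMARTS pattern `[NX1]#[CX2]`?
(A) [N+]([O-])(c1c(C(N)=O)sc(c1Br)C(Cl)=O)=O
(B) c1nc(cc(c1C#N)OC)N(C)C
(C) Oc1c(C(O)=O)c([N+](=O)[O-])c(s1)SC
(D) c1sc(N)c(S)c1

B

[NX1]#[CX2] describes a nitrogen triple-bonded to a two-connected carbon (a nitrile).
(A) has a primary amide (-C(=O)NH2) but the nitrogen is NX3, not NX1.
(B) contains a nitrile (-C#N), which satisfies every atom and bond constraint.
(C) has a nitro group (-[N+](=O)[O-]) but there is no C#N triple bond.
(D) has a primary amino group (-NH2) but the nitrogen is NX3 (three connections), not NX1 triple-bonded.
So the answer is (B).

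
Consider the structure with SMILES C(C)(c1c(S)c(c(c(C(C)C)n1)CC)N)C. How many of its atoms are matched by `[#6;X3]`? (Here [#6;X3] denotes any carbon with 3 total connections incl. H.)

5

The query [#6;X3] means: any carbon (aromatic or not) with three total connections.
Check the 16 heavy atoms by environment: 1× n (aromatic, X2) → no; 5× c (aromatic, X3) → match; 1× N (X3) → no; 8× C (X4) → no; 1× S (X2) → no.
That gives 5 matching atoms.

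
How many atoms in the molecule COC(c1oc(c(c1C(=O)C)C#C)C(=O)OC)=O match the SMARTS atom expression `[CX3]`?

Check the 18 heavy atoms by environment: 1× o (aromatic, X2) → no; 4× c (aromatic, X3) → no; 3× C (X3) → match; 3× O (X1) → no; 2× O (X2) → no; 3× C (X4) → no; 2× C (X2) → no.
That gives 3 matching atoms.

3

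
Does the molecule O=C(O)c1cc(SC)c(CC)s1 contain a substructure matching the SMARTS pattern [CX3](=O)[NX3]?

The pattern [CX3](=O)[NX3] describes a carbonyl carbon bonded to a trivalent nitrogen — an amide.
The closest candidate here is a carboxylic acid group (-C(=O)OH), but the carbonyl is bonded to O, not to an NX3 nitrogen. No other fragment satisfies the full query, so there is no match.

No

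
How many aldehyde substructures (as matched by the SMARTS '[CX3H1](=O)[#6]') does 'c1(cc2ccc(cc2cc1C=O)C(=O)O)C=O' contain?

2

[CX3H1](=O)[#6] is the SMARTS for an aldehyde: an sp2 carbon with one H, double-bonded to O and single-bonded to carbon.
The molecule carries 2 separate instances of an aldehyde (-CHO) meeting every constraint; each maps to a distinct set of atoms, giving 2 matches.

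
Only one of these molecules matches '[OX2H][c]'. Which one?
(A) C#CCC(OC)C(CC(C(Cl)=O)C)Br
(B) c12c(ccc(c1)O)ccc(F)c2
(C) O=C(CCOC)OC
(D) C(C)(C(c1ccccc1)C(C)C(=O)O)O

B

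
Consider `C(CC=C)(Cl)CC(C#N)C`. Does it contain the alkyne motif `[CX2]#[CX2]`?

The pattern [CX2]#[CX2] describes a carbon-carbon triple bond — an alkyne.
The closest candidate here is a nitrile (-C#N), but the triple bond is C#N, not C#C. No other fragment satisfies the full query, so there is no match.

No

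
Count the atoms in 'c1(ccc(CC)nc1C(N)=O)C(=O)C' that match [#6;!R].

The query [#6;!R] means: carbon not in any ring.
Check the 14 heavy atoms by environment: 1× n (aromatic, in 6-ring) → no; 5× c (aromatic, in 6-ring) → no; 5× C (acyclic) → match; 2× O (acyclic) → no; 1× N (acyclic) → no.
That gives 5 matching atoms.

5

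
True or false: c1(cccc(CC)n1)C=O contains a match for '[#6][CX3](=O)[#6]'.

The pattern [#6][CX3](=O)[#6] describes a carbonyl carbon (no H) flanked by two carbons — a ketone.
The closest candidate here is an aldehyde (-CHO), but the carbonyl carbon has H1, so it is not flanked by two carbons. No other fragment satisfies the full query, so there is no match.

False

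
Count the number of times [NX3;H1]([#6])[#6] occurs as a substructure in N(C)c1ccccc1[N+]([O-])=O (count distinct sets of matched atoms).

1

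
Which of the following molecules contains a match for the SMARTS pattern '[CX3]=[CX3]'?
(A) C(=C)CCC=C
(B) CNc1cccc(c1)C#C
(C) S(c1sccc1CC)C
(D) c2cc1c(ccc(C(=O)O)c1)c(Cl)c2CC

A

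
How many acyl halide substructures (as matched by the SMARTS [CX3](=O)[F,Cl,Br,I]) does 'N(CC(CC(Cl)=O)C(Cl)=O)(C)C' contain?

[CX3](=O)[F,Cl,Br,I] is the SMARTS for an acyl halide: a carbonyl carbon bonded to a halogen.
The molecule carries 2 separate instances of an acyl chloride (-C(=O)Cl) meeting every constraint; each maps to a distinct set of atoms, giving 2 matches.

2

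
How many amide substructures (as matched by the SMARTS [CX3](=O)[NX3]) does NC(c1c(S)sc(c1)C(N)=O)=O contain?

2

[CX3](=O)[NX3] is the SMARTS for an amide: a carbonyl carbon bonded to a trivalent nitrogen.
The molecule carries 2 separate instances of a primary amide (-C(=O)NH2) meeting every constraint; each maps to a distinct set of atoms, giving 2 matches.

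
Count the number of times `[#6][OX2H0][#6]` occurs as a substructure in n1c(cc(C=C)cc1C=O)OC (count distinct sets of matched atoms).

1

[#6][OX2H0][#6] is the SMARTS for an ether: an aliphatic oxygen bridging two carbons with no H on the oxygen.
Exactly one fragment in the molecule meets all constraints, giving 1 match.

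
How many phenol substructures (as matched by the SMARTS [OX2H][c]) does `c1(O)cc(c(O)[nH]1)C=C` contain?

[OX2H][c] is the SMARTS for a phenol: a hydroxyl oxygen attached to an aromatic carbon.
The molecule carries 2 separate instances of a hydroxyl group (-OH) meeting every constraint; each maps to a distinct set of atoms, giving 2 matches.

2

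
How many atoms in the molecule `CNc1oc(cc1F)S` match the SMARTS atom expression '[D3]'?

3

Check the 9 heavy atoms by environment: 1× o (aromatic, D2) → no; 3× c (aromatic, D3) → match; 1× c (aromatic, D2) → no; 1× N (D2) → no; 1× C (D1) → no; 1× S (D1) → no; 1× F (D1) → no.
That gives 3 matching atoms.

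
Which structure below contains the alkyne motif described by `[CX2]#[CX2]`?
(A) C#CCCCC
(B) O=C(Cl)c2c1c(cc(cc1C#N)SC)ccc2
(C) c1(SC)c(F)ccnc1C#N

A

[CX2]#[CX2] describes a carbon-carbon triple bond (an alkyne).
(A) contains an ethynyl group (-C#CH), which satisfies every atom and bond constraint.
(B) has a nitrile (-C#N) but the triple bond is C#N, not C#C.
(C) has a nitrile (-C#N) but the triple bond is C#N, not C#C.
So the answer is (A).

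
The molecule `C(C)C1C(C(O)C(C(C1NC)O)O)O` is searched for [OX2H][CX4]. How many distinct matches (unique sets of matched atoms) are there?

4

[OX2H][CX4] is the SMARTS for an aliphatic alcohol: a hydroxyl oxygen bound to an sp3 (X4) carbon.
The molecule carries 4 separate instances of a hydroxyl group (-OH) meeting every constraint; each maps to a distinct set of atoms, giving 4 matches.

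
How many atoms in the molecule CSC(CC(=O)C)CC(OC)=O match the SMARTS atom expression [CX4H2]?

2

The query [CX4H2] means: sp3 carbon (X4) with exactly two hydrogens.
Check the 12 heavy atoms by environment: 2× C (H2, X4) → match; 1× C (H1, X4) → no; 1× S (H0, X2) → no; 3× C (H3, X4) → no; 2× C (H0, X3) → no; 2× O (H0, X1) → no; 1× O (H0, X2) → no.
That gives 2 matching atoms.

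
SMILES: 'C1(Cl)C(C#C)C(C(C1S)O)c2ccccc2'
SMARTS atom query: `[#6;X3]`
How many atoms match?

6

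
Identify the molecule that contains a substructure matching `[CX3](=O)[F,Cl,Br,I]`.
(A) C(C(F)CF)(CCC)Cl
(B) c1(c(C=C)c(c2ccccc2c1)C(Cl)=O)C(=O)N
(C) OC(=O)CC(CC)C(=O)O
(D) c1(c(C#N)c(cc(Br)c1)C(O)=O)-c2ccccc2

B

[CX3](=O)[F,Cl,Br,I] describes a carbonyl carbon bonded to a halogen (an acyl halide).
(A) has a chloro substituent but the Cl is not on a carbonyl carbon.
(B) contains an acyl chloride (-C(=O)Cl), which satisfies every atom and bond constraint.
(C) has a carboxylic acid group (-C(=O)OH) but the carbonyl is bonded to -OH, not to a halogen.
(D) has a carboxylic acid group (-C(=O)OH) but the carbonyl is bonded to -OH, not to a halogen.
So the answer is (B).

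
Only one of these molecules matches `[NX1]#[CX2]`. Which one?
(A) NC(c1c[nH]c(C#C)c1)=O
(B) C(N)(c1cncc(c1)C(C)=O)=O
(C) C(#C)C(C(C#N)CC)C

C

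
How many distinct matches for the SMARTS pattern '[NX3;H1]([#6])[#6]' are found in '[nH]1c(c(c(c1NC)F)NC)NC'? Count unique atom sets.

3

[NX3;H1]([#6])[#6] is the SMARTS for a secondary amine: a trivalent nitrogen with one H, bonded to two carbons.
The molecule carries 3 separate instances of an N-methylamino group (-NHCH3) meeting every constraint; each maps to a distinct set of atoms, giving 3 matches.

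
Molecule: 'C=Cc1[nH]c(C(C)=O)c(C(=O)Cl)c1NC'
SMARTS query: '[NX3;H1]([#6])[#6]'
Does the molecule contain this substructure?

The pattern [NX3;H1]([#6])[#6] describes a trivalent nitrogen with one H, bonded to two carbons — a secondary amine.
The molecule carries an N-methylamino group (-NHCH3), whose atoms satisfy every constraint of the query, so the pattern matches.

Yes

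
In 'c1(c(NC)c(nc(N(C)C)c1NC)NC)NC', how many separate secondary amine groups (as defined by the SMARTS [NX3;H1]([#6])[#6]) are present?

[NX3;H1]([#6])[#6] is the SMARTS for a secondary amine: a trivalent nitrogen with one H, bonded to two carbons.
The molecule carries 4 separate instances of an N-methylamino group (-NHCH3) meeting every constraint; each maps to a distinct set of atoms, giving 4 matches.

4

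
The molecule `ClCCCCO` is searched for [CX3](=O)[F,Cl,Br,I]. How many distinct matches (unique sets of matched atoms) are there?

[CX3](=O)[F,Cl,Br,I] is the SMARTS for an acyl halide: a carbonyl carbon bonded to a halogen.
The molecule has a chloro substituent, but the Cl is not on a carbonyl carbon; nothing else fits, so there are 0 matches.

0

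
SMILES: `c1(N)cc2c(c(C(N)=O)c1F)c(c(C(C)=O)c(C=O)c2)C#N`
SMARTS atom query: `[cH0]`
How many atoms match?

8

Check the 22 heavy atoms by environment: 8× c (aromatic, H0) → match; 2× c (aromatic, H1) → no; 3× C (H0) → no; 3× O (H0) → no; 1× C (H3) → no; 1× C (H1) → no; 1× F (H0) → no; 1× N (H0) → no; 2× N (H2) → no.
That gives 8 matching atoms.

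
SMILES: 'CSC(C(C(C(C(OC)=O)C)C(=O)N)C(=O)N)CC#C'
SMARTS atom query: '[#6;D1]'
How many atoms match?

4

The query [#6;D1] means: carbon bonded to exactly one heavy atom.
Check the 20 heavy atoms by environment: 2× C (D2) → no; 7× C (D3) → no; 4× C (D1) → match; 3× O (D1) → no; 2× N (D1) → no; 1× S (D2) → no; 1× O (D2) → no.
That gives 4 matching atoms.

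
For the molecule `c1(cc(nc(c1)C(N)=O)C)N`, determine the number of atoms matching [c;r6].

Check the 11 heavy atoms by environment: 1× n (aromatic, in 6-ring) → no; 5× c (aromatic, in 6-ring) → match; 2× C (acyclic) → no; 2× N (acyclic) → no; 1× O (acyclic) → no.
That gives 5 matching atoms.

5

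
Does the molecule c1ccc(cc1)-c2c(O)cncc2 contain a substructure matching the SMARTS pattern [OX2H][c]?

Yes

The pattern [OX2H][c] describes a hydroxyl oxygen attached to an aromatic carbon — a phenol.
The molecule carries a hydroxyl group (-OH), whose atoms satisfy every constraint of the query, so the pattern matches.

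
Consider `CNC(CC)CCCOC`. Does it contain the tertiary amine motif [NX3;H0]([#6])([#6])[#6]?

The pattern [NX3;H0]([#6])([#6])[#6] describes a trivalent nitrogen with no H, bonded to three carbons — a tertiary amine.
The closest candidate here is an N-methylamino group (-NHCH3), but the nitrogen still has one H (H1), not H0. No other fragment satisfies the full query, so there is no match.

No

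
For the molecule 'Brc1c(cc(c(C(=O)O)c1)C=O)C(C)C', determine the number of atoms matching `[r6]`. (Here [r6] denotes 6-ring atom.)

The query [r6] means: r6 matches atoms in a six-membered ring.
Check the 15 heavy atoms by environment: 6× c (aromatic, in 6-ring) → match; 5× C (acyclic) → no; 3× O (acyclic) → no; 1× Br (acyclic) → no.
That gives 6 matching atoms.

6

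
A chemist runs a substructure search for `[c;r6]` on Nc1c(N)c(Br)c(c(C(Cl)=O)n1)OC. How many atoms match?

The query [c;r6] means: aromatic carbon that belongs to a six-membered ring.
Check the 14 heavy atoms by environment: 1× n (aromatic, in 6-ring) → no; 5× c (aromatic, in 6-ring) → match; 2× C (acyclic) → no; 2× O (acyclic) → no; 1× Cl (acyclic) → no; 1× Br (acyclic) → no; 2× N (acyclic) → no.
That gives 5 matching atoms.

5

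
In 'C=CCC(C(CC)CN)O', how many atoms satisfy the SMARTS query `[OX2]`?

The query [OX2] means: aliphatic oxygen with two total connections — ether, hydroxyl, or ester single-bond O.
Check the 10 heavy atoms by environment: 6× C (X4) → no; 2× C (X3) → no; 1× N (X3) → no; 1× O (X2) → match.
That gives 1 matching atom.

1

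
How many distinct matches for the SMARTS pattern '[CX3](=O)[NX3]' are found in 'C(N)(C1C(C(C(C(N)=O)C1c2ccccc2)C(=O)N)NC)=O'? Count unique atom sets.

[CX3](=O)[NX3] is the SMARTS for an amide: a carbonyl carbon bonded to a trivalent nitrogen.
The molecule carries 3 separate instances of a primary amide (-C(=O)NH2) meeting every constraint; each maps to a distinct set of atoms, giving 3 matches.

3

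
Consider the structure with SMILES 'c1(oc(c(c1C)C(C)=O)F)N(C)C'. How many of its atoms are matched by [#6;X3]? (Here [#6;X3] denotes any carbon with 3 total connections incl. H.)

5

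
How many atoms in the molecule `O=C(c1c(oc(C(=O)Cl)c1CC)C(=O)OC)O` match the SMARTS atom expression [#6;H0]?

7

The query [#6;H0] means: any carbon with no attached hydrogen.
Check the 17 heavy atoms by environment: 1× o (aromatic, H0) → no; 4× c (aromatic, H0) → match; 1× C (H2) → no; 2× C (H3) → no; 3× C (H0) → match; 4× O (H0) → no; 1× O (H1) → no; 1× Cl (H0) → no.
Summing the matching environments: 4 + 3 = 7 matching atoms.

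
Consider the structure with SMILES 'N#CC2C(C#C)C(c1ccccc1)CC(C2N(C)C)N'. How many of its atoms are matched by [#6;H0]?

The query [#6;H0] means: any carbon with no attached hydrogen.
Check the 20 heavy atoms by environment: 6× C (H1) → no; 1× C (H2) → no; 1× N (H2) → no; 2× N (H0) → no; 2× C (H3) → no; 2× C (H0) → match; 1× c (aromatic, H0) → match; 5× c (aromatic, H1) → no.
Summing the matching environments: 2 + 1 = 3 matching atoms.

3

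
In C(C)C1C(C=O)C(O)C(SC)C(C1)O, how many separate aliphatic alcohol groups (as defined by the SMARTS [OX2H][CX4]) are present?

2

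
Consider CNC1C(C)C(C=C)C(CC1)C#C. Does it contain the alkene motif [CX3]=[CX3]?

The pattern [CX3]=[CX3] describes a non-aromatic C=C double bond between two sp2 carbons — an alkene.
The molecule carries a vinyl group (-CH=CH2), whose atoms satisfy every constraint of the query, so the pattern matches.

Yes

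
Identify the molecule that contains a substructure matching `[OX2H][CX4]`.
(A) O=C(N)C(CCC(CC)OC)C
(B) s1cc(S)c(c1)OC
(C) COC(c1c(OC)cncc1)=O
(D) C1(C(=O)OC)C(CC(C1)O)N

D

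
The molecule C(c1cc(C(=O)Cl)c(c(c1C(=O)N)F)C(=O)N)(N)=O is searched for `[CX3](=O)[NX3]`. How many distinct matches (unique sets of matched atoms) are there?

[CX3](=O)[NX3] is the SMARTS for an amide: a carbonyl carbon bonded to a trivalent nitrogen.
The molecule carries 3 separate instances of a primary amide (-C(=O)NH2) meeting every constraint; each maps to a distinct set of atoms, giving 3 matches.

3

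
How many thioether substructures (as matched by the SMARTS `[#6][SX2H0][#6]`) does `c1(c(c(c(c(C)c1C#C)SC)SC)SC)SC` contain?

4

[#6][SX2H0][#6] is the SMARTS for a thioether: an aliphatic sulfur bridging two carbons with no H on the sulfur.
The molecule carries 4 separate instances of a methylthio ether (-SCH3) meeting every constraint; each maps to a distinct set of atoms, giving 4 matches.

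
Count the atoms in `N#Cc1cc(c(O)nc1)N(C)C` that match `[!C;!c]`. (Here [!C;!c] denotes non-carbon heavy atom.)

4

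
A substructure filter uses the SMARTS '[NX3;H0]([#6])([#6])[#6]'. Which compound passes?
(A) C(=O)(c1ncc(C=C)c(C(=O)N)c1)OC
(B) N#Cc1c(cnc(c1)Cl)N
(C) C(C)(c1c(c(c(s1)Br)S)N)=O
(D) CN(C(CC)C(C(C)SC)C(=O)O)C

D

[NX3;H0]([#6])([#6])[#6] describes a trivalent nitrogen with no H, bonded to three carbons (a tertiary amine).
(A) has a primary amide (-C(=O)NH2) but the amide nitrogen has H2 and only one carbon neighbour.
(B) has a primary amino group (-NH2) but the nitrogen has H2, not H0 with three carbons.
(C) has a primary amino group (-NH2) but the nitrogen has H2, not H0 with three carbons.
(D) contains a dimethylamino group (-N(CH3)2), which satisfies every atom and bond constraint.
So the answer is (D).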